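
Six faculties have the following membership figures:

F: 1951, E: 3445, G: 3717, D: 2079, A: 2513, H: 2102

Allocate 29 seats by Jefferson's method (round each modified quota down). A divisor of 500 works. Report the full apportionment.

F 3; E 6; G 7; D 4; A 5; H 4

With modified divisor 500: modified quotas F 3.902, E 6.890, G 7.434, D 4.158, A 5.026, H 4.204.
Rounding down: F 3, E 6, G 7, D 4, A 5, H 4 (total 29).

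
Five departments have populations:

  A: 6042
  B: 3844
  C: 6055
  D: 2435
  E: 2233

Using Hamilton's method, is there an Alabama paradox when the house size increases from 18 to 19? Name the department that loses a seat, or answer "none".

At 18 seats: A 5, B 4, C 5, D 2, E 2.
At 19 seats: A 6, B 3, C 6, D 2, E 2.
B drops from 4 to 3.

B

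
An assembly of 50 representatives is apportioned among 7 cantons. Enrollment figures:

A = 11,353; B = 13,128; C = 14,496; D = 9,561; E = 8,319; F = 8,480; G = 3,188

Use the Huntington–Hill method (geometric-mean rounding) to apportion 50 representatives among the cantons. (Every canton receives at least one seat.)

A 8, B 10, C 11, D 7, E 6, F 6, G 2

With divisor 1360: modified quotas A 8.348, B 9.653, C 10.659, D 7.030, E 6.117, F 6.235, G 2.344.
Geometric-mean thresholds: A √(8·9)=8.485, B √(9·10)=9.487, C √(10·11)=10.488, D √(7·8)=7.483, E √(6·7)=6.481, F √(6·7)=6.481, G √(2·3)=2.449.
Each quota rounded against its threshold gives A 8, B 10, C 11, D 7, E 6, F 6, G 2 (total 50).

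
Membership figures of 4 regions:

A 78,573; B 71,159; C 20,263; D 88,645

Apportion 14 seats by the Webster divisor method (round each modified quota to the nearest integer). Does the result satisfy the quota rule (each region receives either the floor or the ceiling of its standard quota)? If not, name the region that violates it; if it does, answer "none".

Standard quotas: A 4.253, B 3.852, C 1.097, D 4.798.
Webster allocation: A 4, B 4, C 1, D 5.
Every allocation lies between the lower and upper quota.

none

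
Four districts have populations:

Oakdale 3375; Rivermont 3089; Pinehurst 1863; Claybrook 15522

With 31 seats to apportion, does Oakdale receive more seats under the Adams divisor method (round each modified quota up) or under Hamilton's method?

Adams

Adams: Oakdale 5, Rivermont 4, Pinehurst 3, Claybrook 19.
Hamilton: Oakdale 4, Rivermont 4, Pinehurst 3, Claybrook 20.
Oakdale gets 5 under Adams and 4 under Hamilton.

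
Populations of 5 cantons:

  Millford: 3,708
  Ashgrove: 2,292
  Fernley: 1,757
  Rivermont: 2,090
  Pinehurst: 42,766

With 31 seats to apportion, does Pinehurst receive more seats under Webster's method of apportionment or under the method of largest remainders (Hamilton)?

Webster

Webster: Millford 2, Ashgrove 1, Fernley 1, Rivermont 1, Pinehurst 26.
Hamilton: Millford 2, Ashgrove 2, Fernley 1, Rivermont 1, Pinehurst 25.
Pinehurst gets 26 under Webster and 25 under Hamilton.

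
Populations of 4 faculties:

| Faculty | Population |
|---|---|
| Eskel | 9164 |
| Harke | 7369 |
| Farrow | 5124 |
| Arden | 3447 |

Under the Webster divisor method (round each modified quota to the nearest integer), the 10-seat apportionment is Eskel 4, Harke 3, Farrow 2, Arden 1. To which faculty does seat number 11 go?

Arden

Priority for the next seat is population ÷ (current seats + 0.5).
Priorities: Eskel 2036.444, Harke 2105.429, Farrow 2049.600, Arden 2298.000.
Highest priority: Arden.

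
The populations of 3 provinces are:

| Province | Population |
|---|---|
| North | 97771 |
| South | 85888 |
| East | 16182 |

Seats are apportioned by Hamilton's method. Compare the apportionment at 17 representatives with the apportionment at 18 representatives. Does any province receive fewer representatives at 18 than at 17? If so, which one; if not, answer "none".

At 17 seats: North 8, South 7, East 2.
At 18 seats: North 9, South 8, East 1.
East drops from 2 to 1.

East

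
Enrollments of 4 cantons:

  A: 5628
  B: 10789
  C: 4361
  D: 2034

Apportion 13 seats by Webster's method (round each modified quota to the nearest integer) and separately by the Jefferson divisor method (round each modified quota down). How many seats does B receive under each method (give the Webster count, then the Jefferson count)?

Webster: A 3, B 6, C 3, D 1.
Jefferson: A 3, B 7, C 2, D 1.
B gets 6 under Webster and 7 under Jefferson.

6 and 7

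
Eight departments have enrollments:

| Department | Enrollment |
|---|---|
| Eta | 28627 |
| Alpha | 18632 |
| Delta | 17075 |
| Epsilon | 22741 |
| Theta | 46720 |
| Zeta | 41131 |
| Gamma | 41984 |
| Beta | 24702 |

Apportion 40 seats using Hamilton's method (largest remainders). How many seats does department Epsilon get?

4

The standard divisor is 241612/40 ≈ 6040.3.
Standard quotas: Eta 4.7393, Alpha 3.0846, Delta 2.8268, Epsilon 3.7649, Theta 7.7347, Zeta 6.8094, Gamma 6.9506, Beta 4.0895.
Lower quotas: Eta 4, Alpha 3, Delta 2, Epsilon 3, Theta 7, Zeta 6, Gamma 6, Beta 4 (sum 35, leaving 5 seats).
Remainders in descending order: Gamma 0.9506, Delta 0.8268, Zeta 0.8094, Epsilon 0.7649, Eta 0.7393, Theta 0.7347, Beta 0.0895, Alpha 0.0846.
Largest remainders: Gamma, Delta, Zeta, Epsilon, Eta receive the extra seats.
Epsilon receives 4.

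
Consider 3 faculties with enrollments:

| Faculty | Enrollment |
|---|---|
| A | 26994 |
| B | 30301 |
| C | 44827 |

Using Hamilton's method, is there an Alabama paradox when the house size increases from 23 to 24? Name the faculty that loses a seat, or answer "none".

none

At 23 seats: A 6, B 7, C 10.
At 24 seats: A 6, B 7, C 11.
No faculty's allocation decreased.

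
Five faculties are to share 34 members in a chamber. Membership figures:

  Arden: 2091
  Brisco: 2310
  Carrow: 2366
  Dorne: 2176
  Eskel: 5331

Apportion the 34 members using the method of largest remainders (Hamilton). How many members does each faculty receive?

Arden 5; Brisco 5; Carrow 6; Dorne 5; Eskel 13

Total 14274; standard divisor 14274/34 ≈ 419.824.
Standard quotas: Arden 4.9807, Brisco 5.5023, Carrow 5.6357, Dorne 5.1831, Eskel 12.6982.
Lower quotas: Arden 4, Brisco 5, Carrow 5, Dorne 5, Eskel 12 (sum 31, leaving 3 seats).
Remainders in descending order: Arden 0.9807, Eskel 0.6982, Carrow 0.6357, Brisco 0.5023, Dorne 0.1831.
The surplus seats go to Arden, Eskel, Carrow.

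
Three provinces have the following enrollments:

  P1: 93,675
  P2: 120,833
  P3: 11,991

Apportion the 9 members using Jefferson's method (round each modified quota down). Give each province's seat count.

P1: 4; P2: 5; P3: 0

Standard divisor 226499/9 ≈ 25166.556; standard quotas: P1 3.722, P2 4.801, P3 0.476.
Rounding down gives 3, 4, 0 = 7 seats, so the divisor must be adjusted.
With modified divisor 21800: modified quotas P1 4.297, P2 5.543, P3 0.550.
Rounding down: P1 4, P2 5, P3 0 (total 9).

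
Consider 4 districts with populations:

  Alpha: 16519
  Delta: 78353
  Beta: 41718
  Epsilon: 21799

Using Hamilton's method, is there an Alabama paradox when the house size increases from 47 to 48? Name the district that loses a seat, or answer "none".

Epsilon

At 47 seats: Alpha 5, Delta 23, Beta 12, Epsilon 7.
At 48 seats: Alpha 5, Delta 24, Beta 13, Epsilon 6.
Epsilon drops from 7 to 6.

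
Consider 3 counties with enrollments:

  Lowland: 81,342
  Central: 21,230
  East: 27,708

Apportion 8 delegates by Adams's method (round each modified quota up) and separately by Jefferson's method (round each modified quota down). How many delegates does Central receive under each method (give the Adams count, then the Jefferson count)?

Adams: Lowland 4, Central 2, East 2.
Jefferson: Lowland 5, Central 1, East 2.
Central gets 2 under Adams and 1 under Jefferson.

2 and 1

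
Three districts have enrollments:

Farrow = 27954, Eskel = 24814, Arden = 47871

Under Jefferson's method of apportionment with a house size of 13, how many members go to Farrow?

Standard divisor 100639/13 ≈ 7741.462; standard quotas: Farrow 3.611, Eskel 3.205, Arden 6.184.
Rounding down gives 3, 3, 6 = 12 seats, so the divisor must be adjusted.
With modified divisor 6900: modified quotas Farrow 4.051, Eskel 3.596, Arden 6.938.
Rounding down: Farrow 4, Eskel 3, Arden 6 (total 13).
Farrow receives 4.

4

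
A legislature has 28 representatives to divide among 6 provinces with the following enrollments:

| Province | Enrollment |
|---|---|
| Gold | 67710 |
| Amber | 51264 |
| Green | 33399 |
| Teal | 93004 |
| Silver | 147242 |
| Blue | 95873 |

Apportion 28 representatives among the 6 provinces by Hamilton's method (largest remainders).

Gold: 4, Amber: 3, Green: 2, Teal: 5, Silver: 8, Blue: 6

Standard divisor: 488492 ÷ 28 ≈ 17446.143.
Standard quotas: Gold 3.8811, Amber 2.9384, Green 1.9144, Teal 5.3309, Silver 8.4398, Blue 5.4954.
Lower quotas: Gold 3, Amber 2, Green 1, Teal 5, Silver 8, Blue 5 (sum 24, leaving 4 seats).
Remainders in descending order: Amber 0.9384, Green 0.9144, Gold 0.8811, Blue 0.4954, Silver 0.4398, Teal 0.3309.
Largest remainders: Amber, Green, Gold, Blue receive the extra seats.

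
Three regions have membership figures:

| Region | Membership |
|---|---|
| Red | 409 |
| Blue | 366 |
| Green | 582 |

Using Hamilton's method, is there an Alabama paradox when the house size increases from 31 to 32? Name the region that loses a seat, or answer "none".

At 31 seats: Red 9, Blue 9, Green 13.
At 32 seats: Red 10, Blue 8, Green 14.
Blue drops from 9 to 8.

Blue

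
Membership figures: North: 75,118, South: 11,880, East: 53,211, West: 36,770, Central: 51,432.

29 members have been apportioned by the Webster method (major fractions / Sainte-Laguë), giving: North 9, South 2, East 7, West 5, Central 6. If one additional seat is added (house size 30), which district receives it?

Priority for the next seat is population ÷ (current seats + 0.5).
Priorities: North 7907.158, South 4752.000, East 7094.800, West 6685.455, Central 7912.615.
Highest priority: Central.

Central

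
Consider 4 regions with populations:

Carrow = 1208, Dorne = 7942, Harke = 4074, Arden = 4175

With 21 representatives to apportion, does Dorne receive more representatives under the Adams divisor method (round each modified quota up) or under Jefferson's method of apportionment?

Jefferson

Adams: Carrow 2, Dorne 9, Harke 5, Arden 5.
Jefferson: Carrow 1, Dorne 10, Harke 5, Arden 5.
Dorne gets 9 under Adams and 10 under Jefferson.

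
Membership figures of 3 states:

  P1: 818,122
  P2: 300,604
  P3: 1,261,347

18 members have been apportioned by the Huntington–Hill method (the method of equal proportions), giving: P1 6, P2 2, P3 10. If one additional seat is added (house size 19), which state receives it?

Priority for the next seat is population ÷ (√(s·(s+1))).
Priorities: P1 126238.965, P2 122721.069, P3 120264.718.
Highest priority: P1.

P1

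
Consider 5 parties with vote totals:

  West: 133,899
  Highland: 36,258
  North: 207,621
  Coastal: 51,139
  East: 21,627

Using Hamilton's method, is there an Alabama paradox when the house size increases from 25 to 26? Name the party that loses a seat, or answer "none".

At 25 seats: West 7, Highland 2, North 12, Coastal 3, East 1.
At 26 seats: West 8, Highland 2, North 12, Coastal 3, East 1.
No party's allocation decreased.

none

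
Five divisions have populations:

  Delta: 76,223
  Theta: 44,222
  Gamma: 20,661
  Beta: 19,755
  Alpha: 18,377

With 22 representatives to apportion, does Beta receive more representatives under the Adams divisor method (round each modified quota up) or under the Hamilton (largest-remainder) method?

Adams: Delta 9, Theta 5, Gamma 3, Beta 3, Alpha 2.
Hamilton: Delta 9, Theta 6, Gamma 3, Beta 2, Alpha 2.
Beta gets 3 under Adams and 2 under Hamilton.

Adams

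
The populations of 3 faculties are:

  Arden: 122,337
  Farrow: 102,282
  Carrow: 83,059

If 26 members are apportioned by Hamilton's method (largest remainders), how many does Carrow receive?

Standard divisor: 307678 ÷ 26 ≈ 11833.769.
Standard quotas: Arden 10.3380, Farrow 8.6432, Carrow 7.0188.
Lower quotas: Arden 10, Farrow 8, Carrow 7 (sum 25, leaving 1 seat).
Remainders in descending order: Farrow 0.6432, Arden 0.3380, Carrow 0.0188.
Largest remainder: Farrow receives the extra seat.
Carrow receives 7.

7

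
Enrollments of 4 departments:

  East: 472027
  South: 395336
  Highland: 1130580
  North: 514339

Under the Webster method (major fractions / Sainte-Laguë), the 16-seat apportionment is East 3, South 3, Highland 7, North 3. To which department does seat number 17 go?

Highland

Priority for the next seat is population ÷ (current seats + 0.5).
Priorities: East 134864.857, South 112953.143, Highland 150744.000, North 146954.000.
Highest priority: Highland.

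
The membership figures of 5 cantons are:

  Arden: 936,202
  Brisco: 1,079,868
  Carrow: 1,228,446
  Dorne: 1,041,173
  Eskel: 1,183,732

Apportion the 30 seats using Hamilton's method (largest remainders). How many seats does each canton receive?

Standard divisor: 5469421 ÷ 30 ≈ 182314.033.
Standard quotas: Arden 5.1351, Brisco 5.9231, Carrow 6.7381, Dorne 5.7109, Eskel 6.4928.
Lower quotas: Arden 5, Brisco 5, Carrow 6, Dorne 5, Eskel 6 (sum 27, leaving 3 seats).
Remainders in descending order: Brisco 0.9231, Carrow 0.7381, Dorne 0.7109, Eskel 0.4928, Arden 0.1351.
The surplus seats go to Brisco, Carrow, Dorne.

Arden=5, Brisco=6, Carrow=7, Dorne=6, Eskel=6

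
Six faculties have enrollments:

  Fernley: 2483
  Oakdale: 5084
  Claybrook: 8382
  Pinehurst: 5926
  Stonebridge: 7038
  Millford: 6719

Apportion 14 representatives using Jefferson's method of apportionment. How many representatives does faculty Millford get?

3

Standard divisor 35632/14 ≈ 2545.143; standard quotas: Fernley 0.976, Oakdale 1.998, Claybrook 3.293, Pinehurst 2.328, Stonebridge 2.765, Millford 2.640.
Rounding down gives 0, 1, 3, 2, 2, 2 = 10 seats, so the divisor must be adjusted.
With modified divisor 2200: modified quotas Fernley 1.129, Oakdale 2.311, Claybrook 3.810, Pinehurst 2.694, Stonebridge 3.199, Millford 3.054.
Rounding down: Fernley 1, Oakdale 2, Claybrook 3, Pinehurst 2, Stonebridge 3, Millford 3 (total 14).
Millford receives 3.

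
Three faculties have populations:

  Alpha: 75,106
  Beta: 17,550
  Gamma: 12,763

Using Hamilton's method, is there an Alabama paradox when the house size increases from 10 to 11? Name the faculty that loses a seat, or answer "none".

none

At 10 seats: Alpha 7, Beta 2, Gamma 1.
At 11 seats: Alpha 8, Beta 2, Gamma 1.
No faculty's allocation decreased.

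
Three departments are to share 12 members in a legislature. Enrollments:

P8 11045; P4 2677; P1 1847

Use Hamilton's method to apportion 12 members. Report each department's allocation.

P8 9, P4 2, P1 1

The standard divisor is 15569/12 ≈ 1297.417.
Standard quotas: P8 8.5131, P4 2.0633, P1 1.4236.
Lower quotas: P8 8, P4 2, P1 1 (sum 11, leaving 1 seat).
Remainders in descending order: P8 0.5131, P1 0.4236, P4 0.0633.
Largest remainder: P8 receives the extra seat.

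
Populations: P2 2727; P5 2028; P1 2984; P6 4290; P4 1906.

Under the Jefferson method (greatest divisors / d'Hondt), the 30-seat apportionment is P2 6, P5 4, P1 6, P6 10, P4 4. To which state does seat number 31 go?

Priority for the next seat is population ÷ (current seats + 1).
Priorities: P2 389.571, P5 405.600, P1 426.286, P6 390.000, P4 381.200.
Highest priority: P1.

P1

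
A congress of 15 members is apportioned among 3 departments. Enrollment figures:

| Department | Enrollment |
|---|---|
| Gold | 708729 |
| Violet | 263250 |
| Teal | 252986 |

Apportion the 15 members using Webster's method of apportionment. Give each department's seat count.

Gold: 9, Violet: 3, Teal: 3

Standard divisor 1224965/15 ≈ 81664.333; standard quotas: Gold 8.679, Violet 3.224, Teal 3.098.
Rounding to the nearest integer gives Gold 9, Violet 3, Teal 3 — total 15, matching the house size, so no adjustment is needed.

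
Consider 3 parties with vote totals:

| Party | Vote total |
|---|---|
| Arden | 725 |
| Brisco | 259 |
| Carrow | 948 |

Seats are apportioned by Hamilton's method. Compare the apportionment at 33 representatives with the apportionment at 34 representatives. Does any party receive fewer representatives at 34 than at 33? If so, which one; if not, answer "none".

Brisco

At 33 seats: Arden 12, Brisco 5, Carrow 16.
At 34 seats: Arden 13, Brisco 4, Carrow 17.
Brisco drops from 5 to 4.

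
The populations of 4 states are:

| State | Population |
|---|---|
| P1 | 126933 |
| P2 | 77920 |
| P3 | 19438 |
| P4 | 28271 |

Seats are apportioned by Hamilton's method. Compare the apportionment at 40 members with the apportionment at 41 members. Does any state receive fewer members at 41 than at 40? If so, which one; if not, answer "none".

P4

At 40 seats: P1 20, P2 12, P3 3, P4 5.
At 41 seats: P1 21, P2 13, P3 3, P4 4.
P4 drops from 5 to 4.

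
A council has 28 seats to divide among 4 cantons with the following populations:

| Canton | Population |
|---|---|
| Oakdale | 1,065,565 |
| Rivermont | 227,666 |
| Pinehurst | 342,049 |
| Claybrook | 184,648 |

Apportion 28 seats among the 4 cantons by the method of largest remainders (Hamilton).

Oakdale 16; Rivermont 4; Pinehurst 5; Claybrook 3

Standard divisor: 1819928 ÷ 28 ≈ 64997.429.
Standard quotas: Oakdale 16.3940, Rivermont 3.5027, Pinehurst 5.2625, Claybrook 2.8409.
Lower quotas: Oakdale 16, Rivermont 3, Pinehurst 5, Claybrook 2 (sum 26, leaving 2 seats).
Remainders in descending order: Claybrook 0.8409, Rivermont 0.5027, Oakdale 0.3940, Pinehurst 0.2625.
The surplus seats go to Claybrook, Rivermont.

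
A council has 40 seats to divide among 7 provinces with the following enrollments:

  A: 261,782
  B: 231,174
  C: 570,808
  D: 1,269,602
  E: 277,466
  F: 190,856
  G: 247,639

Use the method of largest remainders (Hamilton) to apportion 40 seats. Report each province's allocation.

The standard divisor is 3049327/40 ≈ 76233.175.
Standard quotas: A 3.4340, B 3.0325, C 7.4877, D 16.6542, E 3.6397, F 2.5036, G 3.2484.
Lower quotas: A 3, B 3, C 7, D 16, E 3, F 2, G 3 (sum 37, leaving 3 seats).
Remainders in descending order: D 0.6542, E 0.6397, F 0.5036, C 0.4877, A 0.4340, G 0.2484, B 0.0325.
The surplus seats go to D, E, F.

A 3, B 3, C 7, D 17, E 4, F 3, G 3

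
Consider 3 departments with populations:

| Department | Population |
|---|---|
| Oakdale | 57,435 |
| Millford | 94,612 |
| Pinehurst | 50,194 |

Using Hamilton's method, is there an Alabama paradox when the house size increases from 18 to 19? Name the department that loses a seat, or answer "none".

At 18 seats: Oakdale 5, Millford 8, Pinehurst 5.
At 19 seats: Oakdale 5, Millford 9, Pinehurst 5.
No department's allocation decreased.

none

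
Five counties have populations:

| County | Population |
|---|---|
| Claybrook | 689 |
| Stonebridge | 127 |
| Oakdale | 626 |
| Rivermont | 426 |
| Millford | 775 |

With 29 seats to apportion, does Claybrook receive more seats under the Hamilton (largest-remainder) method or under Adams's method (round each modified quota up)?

Hamilton: Claybrook 8, Stonebridge 1, Oakdale 7, Rivermont 5, Millford 8.
Adams: Claybrook 7, Stonebridge 2, Oakdale 7, Rivermont 5, Millford 8.
Claybrook gets 8 under Hamilton and 7 under Adams.

Hamilton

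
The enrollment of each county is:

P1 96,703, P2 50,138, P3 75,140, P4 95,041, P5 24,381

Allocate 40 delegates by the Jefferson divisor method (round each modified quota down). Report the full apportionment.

P1 11; P2 6; P3 9; P4 11; P5 3

Standard divisor 341403/40 ≈ 8535.075; standard quotas: P1 11.330, P2 5.874, P3 8.804, P4 11.135, P5 2.857.
Rounding down gives 11, 5, 8, 11, 2 = 37 seats, so the divisor must be adjusted.
With modified divisor 8072.27: modified quotas P1 11.980, P2 6.211, P3 9.308, P4 11.774, P5 3.020.
Rounding down: P1 11, P2 6, P3 9, P4 11, P5 3 (total 40).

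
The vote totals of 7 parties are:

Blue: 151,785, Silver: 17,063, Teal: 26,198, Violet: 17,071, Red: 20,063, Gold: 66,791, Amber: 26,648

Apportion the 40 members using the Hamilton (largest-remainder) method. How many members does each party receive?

Standard divisor: 325619 ÷ 40 ≈ 8140.475.
Standard quotas: Blue 18.6457, Silver 2.0961, Teal 3.2182, Violet 2.0971, Red 2.4646, Gold 8.2048, Amber 3.2735.
Lower quotas: Blue 18, Silver 2, Teal 3, Violet 2, Red 2, Gold 8, Amber 3 (sum 38, leaving 2 seats).
Remainders in descending order: Blue 0.6457, Red 0.4646, Amber 0.2735, Teal 0.2182, Gold 0.2048, Violet 0.0971, Silver 0.0961.
Largest remainders: Blue, Red receive the extra seats.

Blue 19; Silver 2; Teal 3; Violet 2; Red 3; Gold 8; Amber 3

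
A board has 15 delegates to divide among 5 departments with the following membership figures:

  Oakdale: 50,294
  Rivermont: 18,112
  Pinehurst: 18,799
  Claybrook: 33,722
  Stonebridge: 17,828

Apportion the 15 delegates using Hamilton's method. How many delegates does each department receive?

Oakdale 5; Rivermont 2; Pinehurst 2; Claybrook 4; Stonebridge 2

The standard divisor is 138755/15 ≈ 9250.333.
Standard quotas: Oakdale 5.4370, Rivermont 1.9580, Pinehurst 2.0323, Claybrook 3.6455, Stonebridge 1.9273.
Lower quotas: Oakdale 5, Rivermont 1, Pinehurst 2, Claybrook 3, Stonebridge 1 (sum 12, leaving 3 seats).
Remainders in descending order: Rivermont 0.9580, Stonebridge 0.9273, Claybrook 0.6455, Oakdale 0.4370, Pinehurst 0.0323.
The surplus seats go to Rivermont, Stonebridge, Claybrook.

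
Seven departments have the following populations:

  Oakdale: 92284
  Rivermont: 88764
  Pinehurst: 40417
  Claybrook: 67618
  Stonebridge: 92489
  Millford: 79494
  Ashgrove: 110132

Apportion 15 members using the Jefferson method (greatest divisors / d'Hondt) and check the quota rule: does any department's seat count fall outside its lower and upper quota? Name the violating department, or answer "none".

none

Standard quotas: Oakdale 2.423, Rivermont 2.331, Pinehurst 1.061, Claybrook 1.776, Stonebridge 2.429, Millford 2.088, Ashgrove 2.892.
Jefferson allocation: Oakdale 2, Rivermont 2, Pinehurst 1, Claybrook 2, Stonebridge 3, Millford 2, Ashgrove 3.
Every allocation lies between the lower and upper quota.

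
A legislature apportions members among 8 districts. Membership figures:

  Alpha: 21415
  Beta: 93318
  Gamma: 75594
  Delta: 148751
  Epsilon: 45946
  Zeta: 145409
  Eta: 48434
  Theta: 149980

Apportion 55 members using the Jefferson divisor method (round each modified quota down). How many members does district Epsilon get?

3

Standard divisor 728847/55 ≈ 13251.764; standard quotas: Alpha 1.616, Beta 7.042, Gamma 5.704, Delta 11.225, Epsilon 3.467, Zeta 10.973, Eta 3.655, Theta 11.318.
Rounding down gives 1, 7, 5, 11, 3, 10, 3, 11 = 51 seats, so the divisor must be adjusted.
With modified divisor 12300: modified quotas Alpha 1.741, Beta 7.587, Gamma 6.146, Delta 12.094, Epsilon 3.735, Zeta 11.822, Eta 3.938, Theta 12.193.
Rounding down: Alpha 1, Beta 7, Gamma 6, Delta 12, Epsilon 3, Zeta 11, Eta 3, Theta 12 (total 55).
Epsilon receives 3.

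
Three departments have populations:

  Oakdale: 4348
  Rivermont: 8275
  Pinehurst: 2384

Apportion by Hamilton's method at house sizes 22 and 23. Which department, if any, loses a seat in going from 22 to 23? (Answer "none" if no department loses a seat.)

At 22 seats: Oakdale 6, Rivermont 12, Pinehurst 4.
At 23 seats: Oakdale 7, Rivermont 13, Pinehurst 3.
Pinehurst drops from 4 to 3.

Pinehurst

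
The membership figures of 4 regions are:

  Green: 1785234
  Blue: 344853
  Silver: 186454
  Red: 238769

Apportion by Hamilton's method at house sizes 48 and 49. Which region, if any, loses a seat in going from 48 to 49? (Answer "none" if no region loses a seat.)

Silver

At 48 seats: Green 34, Blue 6, Silver 4, Red 4.
At 49 seats: Green 34, Blue 7, Silver 3, Red 5.
Silver drops from 4 to 3.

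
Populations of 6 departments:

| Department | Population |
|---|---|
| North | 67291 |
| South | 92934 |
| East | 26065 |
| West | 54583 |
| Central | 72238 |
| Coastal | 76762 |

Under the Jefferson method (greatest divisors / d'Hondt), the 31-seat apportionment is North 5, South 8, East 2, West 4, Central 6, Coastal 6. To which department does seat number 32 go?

Priority for the next seat is population ÷ (current seats + 1).
Priorities: North 11215.167, South 10326.000, East 8688.333, West 10916.600, Central 10319.714, Coastal 10966.000.
Highest priority: North.

North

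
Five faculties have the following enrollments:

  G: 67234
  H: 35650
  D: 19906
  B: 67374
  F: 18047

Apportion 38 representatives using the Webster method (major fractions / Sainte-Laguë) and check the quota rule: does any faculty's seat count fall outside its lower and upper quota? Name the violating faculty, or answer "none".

Standard quotas: G 12.271, H 6.506, D 3.633, B 12.296, F 3.294.
Webster allocation: G 12, H 7, D 4, B 12, F 3.
Every allocation lies between the lower and upper quota.

none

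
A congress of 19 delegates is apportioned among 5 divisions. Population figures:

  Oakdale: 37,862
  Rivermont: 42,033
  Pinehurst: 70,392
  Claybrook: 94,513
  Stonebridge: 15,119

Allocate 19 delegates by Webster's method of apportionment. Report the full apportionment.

Standard divisor 259919/19 ≈ 13679.947; standard quotas: Oakdale 2.768, Rivermont 3.073, Pinehurst 5.146, Claybrook 6.909, Stonebridge 1.105.
Rounding to the nearest integer gives Oakdale 3, Rivermont 3, Pinehurst 5, Claybrook 7, Stonebridge 1 — total 19, matching the house size, so no adjustment is needed.

Oakdale 3, Rivermont 3, Pinehurst 5, Claybrook 7, Stonebridge 1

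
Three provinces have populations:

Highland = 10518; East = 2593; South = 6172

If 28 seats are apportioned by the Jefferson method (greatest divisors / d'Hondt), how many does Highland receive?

16

Standard divisor 19283/28 ≈ 688.679; standard quotas: Highland 15.273, East 3.765, South 8.962.
Rounding down gives 15, 3, 8 = 26 seats, so the divisor must be adjusted.
With modified divisor 653: modified quotas Highland 16.107, East 3.971, South 9.452.
Rounding down: Highland 16, East 3, South 9 (total 28).
Highland receives 16.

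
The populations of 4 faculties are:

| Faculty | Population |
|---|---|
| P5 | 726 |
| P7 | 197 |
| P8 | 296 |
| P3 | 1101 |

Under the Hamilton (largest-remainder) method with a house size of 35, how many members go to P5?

11

The standard divisor is 2320/35 ≈ 66.286.
Standard quotas: P5 10.953, P7 2.972, P8 4.466, P3 16.610.
Lower quotas: P5 10, P7 2, P8 4, P3 16 (sum 32, leaving 3 seats).
Remainders in descending order: P7 0.972, P5 0.953, P3 0.610, P8 0.466.
Largest remainders: P7, P5, P3 receive the extra seats.
P5 receives 11.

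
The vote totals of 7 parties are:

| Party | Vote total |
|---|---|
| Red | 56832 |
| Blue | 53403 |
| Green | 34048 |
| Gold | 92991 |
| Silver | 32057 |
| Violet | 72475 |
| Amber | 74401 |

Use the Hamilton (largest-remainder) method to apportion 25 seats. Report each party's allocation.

Red=3, Blue=3, Green=2, Gold=6, Silver=2, Violet=4, Amber=5

The standard divisor is 416207/25 ≈ 16648.28.
Standard quotas: Red 3.4137, Blue 3.2077, Green 2.0451, Gold 5.5856, Silver 1.9255, Violet 4.3533, Amber 4.4690.
Lower quotas: Red 3, Blue 3, Green 2, Gold 5, Silver 1, Violet 4, Amber 4 (sum 22, leaving 3 seats).
Remainders in descending order: Silver 0.9255, Gold 0.5856, Amber 0.4690, Red 0.4137, Violet 0.3533, Blue 0.2077, Green 0.0451.
Largest remainders: Silver, Gold, Amber receive the extra seats.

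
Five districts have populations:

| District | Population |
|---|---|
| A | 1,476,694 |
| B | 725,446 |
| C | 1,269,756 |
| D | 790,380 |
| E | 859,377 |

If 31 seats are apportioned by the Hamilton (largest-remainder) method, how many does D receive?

Standard divisor: 5121653 ÷ 31 ≈ 165214.613.
Standard quotas: A 8.9380, B 4.3909, C 7.6855, D 4.7840, E 5.2016.
Lower quotas: A 8, B 4, C 7, D 4, E 5 (sum 28, leaving 3 seats).
Remainders in descending order: A 0.9380, D 0.7840, C 0.6855, B 0.3909, E 0.2016.
Largest remainders: A, D, C receive the extra seats.
D receives 5.

5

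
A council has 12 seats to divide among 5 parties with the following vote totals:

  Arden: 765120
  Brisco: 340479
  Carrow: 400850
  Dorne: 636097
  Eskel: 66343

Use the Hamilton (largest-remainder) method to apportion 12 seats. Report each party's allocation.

Arden: 4, Brisco: 2, Carrow: 2, Dorne: 4, Eskel: 0

Total 2208889; standard divisor 2208889/12 ≈ 184074.083.
Standard quotas: Arden 4.1566, Brisco 1.8497, Carrow 2.1777, Dorne 3.4557, Eskel 0.3604.
Lower quotas: Arden 4, Brisco 1, Carrow 2, Dorne 3, Eskel 0 (sum 10, leaving 2 seats).
Remainders in descending order: Brisco 0.8497, Dorne 0.4557, Eskel 0.3604, Carrow 0.1777, Arden 0.1566.
The surplus seats go to Brisco, Dorne.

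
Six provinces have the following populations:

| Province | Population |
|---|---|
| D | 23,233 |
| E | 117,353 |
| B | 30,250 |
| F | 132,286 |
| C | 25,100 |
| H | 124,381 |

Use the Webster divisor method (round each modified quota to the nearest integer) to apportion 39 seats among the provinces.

Standard divisor 452603/39 ≈ 11605.205; standard quotas: D 2.002, E 10.112, B 2.607, F 11.399, C 2.163, H 10.718.
Rounding to the nearest integer gives D 2, E 10, B 3, F 11, C 2, H 11 — total 39, matching the house size, so no adjustment is needed.

D=2, E=10, B=3, F=11, C=2, H=11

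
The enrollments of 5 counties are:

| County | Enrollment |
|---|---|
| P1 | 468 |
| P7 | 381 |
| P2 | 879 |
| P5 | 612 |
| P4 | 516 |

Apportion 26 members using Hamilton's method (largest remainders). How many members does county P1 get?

4

Total 2856; standard divisor 2856/26 ≈ 109.846.
Standard quotas: P1 4.261, P7 3.468, P2 8.002, P5 5.571, P4 4.697.
Lower quotas: P1 4, P7 3, P2 8, P5 5, P4 4 (sum 24, leaving 2 seats).
Remainders in descending order: P4 0.697, P5 0.571, P7 0.468, P1 0.261, P2 0.002.
The surplus seats go to P4, P5.
P1 receives 4.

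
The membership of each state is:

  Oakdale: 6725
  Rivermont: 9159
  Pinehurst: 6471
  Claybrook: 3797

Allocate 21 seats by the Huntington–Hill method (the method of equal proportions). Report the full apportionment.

Oakdale=6, Rivermont=7, Pinehurst=5, Claybrook=3

With divisor 1226: modified quotas Oakdale 5.485, Rivermont 7.471, Pinehurst 5.278, Claybrook 3.097.
Geometric-mean thresholds: Oakdale √(5·6)=5.477, Rivermont √(7·8)=7.483, Pinehurst √(5·6)=5.477, Claybrook √(3·4)=3.464.
Each quota rounded against its threshold gives Oakdale 6, Rivermont 7, Pinehurst 5, Claybrook 3 (total 21).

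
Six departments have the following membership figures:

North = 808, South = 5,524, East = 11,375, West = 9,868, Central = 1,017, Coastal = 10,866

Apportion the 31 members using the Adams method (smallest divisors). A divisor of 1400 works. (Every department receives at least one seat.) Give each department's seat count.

With modified divisor 1400: modified quotas North 0.577, South 3.946, East 8.125, West 7.049, Central 0.726, Coastal 7.761.
Rounding up: North 1, South 4, East 9, West 8, Central 1, Coastal 8 (total 31).

North 1, South 4, East 9, West 8, Central 1, Coastal 8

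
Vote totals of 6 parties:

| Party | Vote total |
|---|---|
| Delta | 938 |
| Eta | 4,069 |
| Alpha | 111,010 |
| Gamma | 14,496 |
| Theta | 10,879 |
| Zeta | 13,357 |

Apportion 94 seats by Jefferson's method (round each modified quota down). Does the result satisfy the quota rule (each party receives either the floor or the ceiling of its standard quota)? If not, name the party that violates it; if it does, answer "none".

Standard quotas: Delta 0.570, Eta 2.472, Alpha 67.431, Gamma 8.805, Theta 6.608, Zeta 8.114.
Jefferson allocation: Delta 0, Eta 2, Alpha 69, Gamma 9, Theta 6, Zeta 8.
Alpha has quota 67.431 (lower 67, upper 68) but receives 69 — outside the quota interval.

Alpha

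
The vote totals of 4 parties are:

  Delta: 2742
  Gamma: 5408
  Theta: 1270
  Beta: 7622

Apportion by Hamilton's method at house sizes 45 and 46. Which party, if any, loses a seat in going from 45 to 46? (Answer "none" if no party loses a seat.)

Theta

At 45 seats: Delta 7, Gamma 14, Theta 4, Beta 20.
At 46 seats: Delta 7, Gamma 15, Theta 3, Beta 21.
Theta drops from 4 to 3.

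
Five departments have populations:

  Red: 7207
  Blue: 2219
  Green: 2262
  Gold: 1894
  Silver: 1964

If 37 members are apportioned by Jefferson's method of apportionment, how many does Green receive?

5

Standard divisor 15546/37 ≈ 420.162; standard quotas: Red 17.153, Blue 5.281, Green 5.384, Gold 4.508, Silver 4.674.
Rounding down gives 17, 5, 5, 4, 4 = 35 seats, so the divisor must be adjusted.
With modified divisor 390: modified quotas Red 18.479, Blue 5.690, Green 5.800, Gold 4.856, Silver 5.036.
Rounding down: Red 18, Blue 5, Green 5, Gold 4, Silver 5 (total 37).
Green receives 5.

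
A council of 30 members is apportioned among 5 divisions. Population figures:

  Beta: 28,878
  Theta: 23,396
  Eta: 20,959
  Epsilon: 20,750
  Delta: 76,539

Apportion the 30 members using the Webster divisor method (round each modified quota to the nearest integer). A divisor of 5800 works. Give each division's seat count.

Beta 5, Theta 4, Eta 4, Epsilon 4, Delta 13

With modified divisor 5800: modified quotas Beta 4.979, Theta 4.034, Eta 3.614, Epsilon 3.578, Delta 13.196.
Rounding to the nearest integer: Beta 5, Theta 4, Eta 4, Epsilon 4, Delta 13 (total 30).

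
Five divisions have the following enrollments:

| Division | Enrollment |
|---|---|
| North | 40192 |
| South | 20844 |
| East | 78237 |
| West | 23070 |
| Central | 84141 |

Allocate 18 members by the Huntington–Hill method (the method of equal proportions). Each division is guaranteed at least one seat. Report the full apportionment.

North=3, South=2, East=5, West=2, Central=6

With divisor 14511: modified quotas North 2.770, South 1.436, East 5.392, West 1.590, Central 5.798.
Geometric-mean thresholds: North √(2·3)=2.449, South √(1·2)=1.414, East √(5·6)=5.477, West √(1·2)=1.414, Central √(5·6)=5.477.
Each quota rounded against its threshold gives North 3, South 2, East 5, West 2, Central 6 (total 18).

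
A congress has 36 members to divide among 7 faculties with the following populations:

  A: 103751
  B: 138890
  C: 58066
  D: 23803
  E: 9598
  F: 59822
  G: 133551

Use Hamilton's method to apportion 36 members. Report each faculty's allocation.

A 7; B 9; C 4; D 2; E 1; F 4; G 9

Standard divisor: 527481 ÷ 36 ≈ 14652.25.
Standard quotas: A 7.0809, B 9.4791, C 3.9629, D 1.6245, E 0.6551, F 4.0828, G 9.1147.
Lower quotas: A 7, B 9, C 3, D 1, E 0, F 4, G 9 (sum 33, leaving 3 seats).
Remainders in descending order: C 0.9629, E 0.6551, D 0.6245, B 0.4791, G 0.1147, F 0.0828, A 0.0809.
The surplus seats go to C, E, D.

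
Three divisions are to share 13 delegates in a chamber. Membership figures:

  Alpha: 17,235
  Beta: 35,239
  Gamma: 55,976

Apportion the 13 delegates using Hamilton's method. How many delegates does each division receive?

The standard divisor is 108450/13 ≈ 8342.308.
Standard quotas: Alpha 2.0660, Beta 4.2241, Gamma 6.7099.
Lower quotas: Alpha 2, Beta 4, Gamma 6 (sum 12, leaving 1 seat).
Remainders in descending order: Gamma 0.7099, Beta 0.2241, Alpha 0.0660.
The surplus seat goes to Gamma.

Alpha=2, Beta=4, Gamma=7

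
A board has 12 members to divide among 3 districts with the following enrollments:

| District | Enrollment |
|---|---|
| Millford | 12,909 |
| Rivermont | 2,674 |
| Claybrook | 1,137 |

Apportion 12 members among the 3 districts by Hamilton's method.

Millford 9; Rivermont 2; Claybrook 1

The standard divisor is 16720/12 ≈ 1393.333.
Standard quotas: Millford 9.2648, Rivermont 1.9191, Claybrook 0.8160.
Lower quotas: Millford 9, Rivermont 1, Claybrook 0 (sum 10, leaving 2 seats).
Remainders in descending order: Rivermont 0.9191, Claybrook 0.8160, Millford 0.2648.
Largest remainders: Rivermont, Claybrook receive the extra seats.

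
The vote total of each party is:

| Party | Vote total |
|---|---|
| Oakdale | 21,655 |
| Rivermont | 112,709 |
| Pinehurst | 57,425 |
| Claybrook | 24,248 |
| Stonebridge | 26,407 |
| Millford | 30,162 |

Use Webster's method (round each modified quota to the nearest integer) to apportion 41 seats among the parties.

Standard divisor 272606/41 ≈ 6648.927; standard quotas: Oakdale 3.257, Rivermont 16.951, Pinehurst 8.637, Claybrook 3.647, Stonebridge 3.972, Millford 4.536.
Rounding to the nearest integer gives 3, 17, 9, 4, 4, 5 = 42 seats, so the divisor must be adjusted.
With modified divisor 6739.92: modified quotas Oakdale 3.213, Rivermont 16.723, Pinehurst 8.520, Claybrook 3.598, Stonebridge 3.918, Millford 4.475.
Rounding to the nearest integer: Oakdale 3, Rivermont 17, Pinehurst 9, Claybrook 4, Stonebridge 4, Millford 4 (total 41).

Oakdale 3, Rivermont 17, Pinehurst 9, Claybrook 4, Stonebridge 4, Millford 4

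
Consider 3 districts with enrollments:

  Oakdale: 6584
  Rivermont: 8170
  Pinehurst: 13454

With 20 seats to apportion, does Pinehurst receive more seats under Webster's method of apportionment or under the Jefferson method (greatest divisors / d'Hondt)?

Webster: Oakdale 5, Rivermont 6, Pinehurst 9.
Jefferson: Oakdale 4, Rivermont 6, Pinehurst 10.
Pinehurst gets 9 under Webster and 10 under Jefferson.

Jefferson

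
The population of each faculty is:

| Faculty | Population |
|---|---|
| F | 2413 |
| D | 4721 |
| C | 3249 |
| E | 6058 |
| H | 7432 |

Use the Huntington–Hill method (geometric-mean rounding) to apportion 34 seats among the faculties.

F 3, D 7, C 5, E 9, H 10

With divisor 711: modified quotas F 3.394, D 6.640, C 4.570, E 8.520, H 10.453.
Geometric-mean thresholds: F √(3·4)=3.464, D √(6·7)=6.481, C √(4·5)=4.472, E √(8·9)=8.485, H √(10·11)=10.488.
Each quota rounded against its threshold gives F 3, D 7, C 5, E 9, H 10 (total 34).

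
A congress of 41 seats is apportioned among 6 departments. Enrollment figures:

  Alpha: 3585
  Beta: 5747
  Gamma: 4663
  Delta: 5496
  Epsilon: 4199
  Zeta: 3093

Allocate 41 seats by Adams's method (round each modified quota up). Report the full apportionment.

Standard divisor 26783/41 ≈ 653.244; standard quotas: Alpha 5.488, Beta 8.798, Gamma 7.138, Delta 8.413, Epsilon 6.428, Zeta 4.735.
Rounding up gives 6, 9, 8, 9, 7, 5 = 44 seats, so the divisor must be adjusted.
With modified divisor 710: modified quotas Alpha 5.049, Beta 8.094, Gamma 6.568, Delta 7.741, Epsilon 5.914, Zeta 4.356.
Rounding up: Alpha 6, Beta 9, Gamma 7, Delta 8, Epsilon 6, Zeta 5 (total 41).

Alpha: 6; Beta: 9; Gamma: 7; Delta: 8; Epsilon: 6; Zeta: 5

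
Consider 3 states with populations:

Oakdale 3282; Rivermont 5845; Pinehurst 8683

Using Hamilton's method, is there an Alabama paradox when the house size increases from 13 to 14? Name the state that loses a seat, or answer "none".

At 13 seats: Oakdale 3, Rivermont 4, Pinehurst 6.
At 14 seats: Oakdale 2, Rivermont 5, Pinehurst 7.
Oakdale drops from 3 to 2.

Oakdale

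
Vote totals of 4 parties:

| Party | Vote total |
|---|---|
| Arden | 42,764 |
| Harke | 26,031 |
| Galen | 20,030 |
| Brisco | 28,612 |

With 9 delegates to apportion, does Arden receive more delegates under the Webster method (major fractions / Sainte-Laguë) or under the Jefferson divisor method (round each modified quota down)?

Jefferson

Webster: Arden 3, Harke 2, Galen 2, Brisco 2.
Jefferson: Arden 4, Harke 2, Galen 1, Brisco 2.
Arden gets 3 under Webster and 4 under Jefferson.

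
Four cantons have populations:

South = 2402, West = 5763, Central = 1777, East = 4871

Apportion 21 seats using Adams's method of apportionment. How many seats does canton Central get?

Standard divisor 14813/21 ≈ 705.381; standard quotas: South 3.405, West 8.170, Central 2.519, East 6.905.
Rounding up gives 4, 9, 3, 7 = 23 seats, so the divisor must be adjusted.
With modified divisor 806.2: modified quotas South 2.979, West 7.148, Central 2.204, East 6.042.
Rounding up: South 3, West 8, Central 3, East 7 (total 21).
Central receives 3.

3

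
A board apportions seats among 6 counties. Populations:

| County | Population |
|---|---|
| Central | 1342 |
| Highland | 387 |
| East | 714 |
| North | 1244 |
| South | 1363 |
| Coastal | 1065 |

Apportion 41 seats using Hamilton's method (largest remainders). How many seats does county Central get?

9

Total 6115; standard divisor 6115/41 ≈ 149.146.
Standard quotas: Central 8.998, Highland 2.595, East 4.787, North 8.341, South 9.139, Coastal 7.141.
Lower quotas: Central 8, Highland 2, East 4, North 8, South 9, Coastal 7 (sum 38, leaving 3 seats).
Remainders in descending order: Central 0.998, East 0.787, Highland 0.595, North 0.341, Coastal 0.141, South 0.139.
Largest remainders: Central, East, Highland receive the extra seats.
Central receives 9.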